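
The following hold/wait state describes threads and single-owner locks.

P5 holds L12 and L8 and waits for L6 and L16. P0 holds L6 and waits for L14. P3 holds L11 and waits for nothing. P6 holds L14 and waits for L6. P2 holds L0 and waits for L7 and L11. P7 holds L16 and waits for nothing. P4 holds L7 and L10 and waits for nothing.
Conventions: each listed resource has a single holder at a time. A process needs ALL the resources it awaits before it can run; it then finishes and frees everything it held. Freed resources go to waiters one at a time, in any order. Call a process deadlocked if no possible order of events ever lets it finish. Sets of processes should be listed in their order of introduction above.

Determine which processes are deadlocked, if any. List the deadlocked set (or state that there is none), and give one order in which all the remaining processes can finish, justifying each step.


Deadlocked: P5, P0 and P6.
Key observation: nobody on the ring P0 -> P6 -> P0 can start until another member finishes, which never happens; P5 waits into the deadlock from upstream.
A valid finishing order for the others: P3, P4, P7, P2.
Verifying each step:
  P3 waits on nothing -> runs at once and releases L11
  P4 waits on nothing -> runs at once and releases L7 and L10
  P7 waits on nothing -> runs at once and releases L16
  P2 waits on L7 and L11 — all released -> runs and releases L0


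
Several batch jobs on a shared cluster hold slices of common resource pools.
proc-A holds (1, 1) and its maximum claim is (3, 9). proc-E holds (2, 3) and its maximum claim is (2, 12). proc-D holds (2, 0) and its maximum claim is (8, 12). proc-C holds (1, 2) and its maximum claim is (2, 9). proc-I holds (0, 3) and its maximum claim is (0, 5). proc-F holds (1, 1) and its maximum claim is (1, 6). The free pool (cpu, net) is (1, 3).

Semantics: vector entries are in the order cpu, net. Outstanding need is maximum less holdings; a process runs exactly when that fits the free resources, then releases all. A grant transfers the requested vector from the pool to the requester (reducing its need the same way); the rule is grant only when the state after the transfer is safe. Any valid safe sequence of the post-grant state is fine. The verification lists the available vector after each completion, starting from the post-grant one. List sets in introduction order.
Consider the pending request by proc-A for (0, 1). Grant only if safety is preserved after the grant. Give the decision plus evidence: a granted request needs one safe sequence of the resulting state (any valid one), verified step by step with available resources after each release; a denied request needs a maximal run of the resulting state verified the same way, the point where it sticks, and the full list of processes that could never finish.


DENY. Granting would leave the state unsafe.
Key observation: proc-I, proc-F can finish, but then (2, 6) is all there is, and the blocked group's net demands exceed it.
On the post-grant state, proc-I, proc-F is a maximal run — nothing extends it. Walking it through:
  pool = (1, 2)
  run proc-I (needs (0, 2), free (1, 2)); after release of (0, 3) the pool is (1, 5)
  run proc-F (needs (0, 5), free (1, 5)); after release of (1, 1) the pool is (2, 6)
  proc-A still needs (2, 7) but only (2, 6) is free — short on net
  proc-E still needs (0, 9) but only (2, 6) is free — short on net
  proc-D still needs (6, 12) but only (2, 6) is free — short on cpu and net
  proc-C still needs (1, 7) but only (2, 6) is free — short on net
Had the request been granted, proc-A, proc-E, proc-D and proc-C could never finish.


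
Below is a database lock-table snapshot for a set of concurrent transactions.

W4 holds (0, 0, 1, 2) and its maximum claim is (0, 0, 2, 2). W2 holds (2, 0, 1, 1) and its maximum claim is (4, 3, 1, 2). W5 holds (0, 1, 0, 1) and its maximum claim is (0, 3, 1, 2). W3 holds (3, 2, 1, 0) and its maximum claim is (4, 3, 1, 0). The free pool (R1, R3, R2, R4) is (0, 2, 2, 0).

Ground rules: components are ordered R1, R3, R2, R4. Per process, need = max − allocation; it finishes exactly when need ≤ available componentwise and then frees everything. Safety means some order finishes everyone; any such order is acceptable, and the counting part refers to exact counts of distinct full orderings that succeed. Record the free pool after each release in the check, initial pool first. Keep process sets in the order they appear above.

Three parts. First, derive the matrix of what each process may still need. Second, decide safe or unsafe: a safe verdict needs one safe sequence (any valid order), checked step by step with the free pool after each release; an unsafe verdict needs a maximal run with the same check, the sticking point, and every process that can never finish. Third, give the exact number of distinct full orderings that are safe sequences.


(1) Remaining need (order R1, R3, R2, R4):
  W4: (0, 0, 1, 0)
  W2: (2, 3, 0, 1)
  W5: (0, 2, 1, 1)
  W3: (1, 1, 0, 0)
(2) UNSAFE.
Key observation: the pool after W4, W5 is (0, 3, 3, 3); every surviving request exceeds it in R1, so progress ends there.
Going as far as possible: W4, W5; after that, nothing fits. Step-by-step check:
  pool = (0, 2, 2, 0)
  run W4 (needs (0, 0, 1, 0), free (0, 2, 2, 0)); after release of (0, 0, 1, 2) the pool is (0, 2, 3, 2)
  run W5 (needs (0, 2, 1, 1), free (0, 2, 3, 2)); after release of (0, 1, 0, 1) the pool is (0, 3, 3, 3)
  W2 still needs (2, 3, 0, 1) but only (0, 3, 3, 3) is free — short on R1
  W3 still needs (1, 1, 0, 0) but only (0, 3, 3, 3) is free — short on R1
Processes that can never finish: W2 and W3.
(3) Exactly 0 of the possible complete orderings are safe sequences.


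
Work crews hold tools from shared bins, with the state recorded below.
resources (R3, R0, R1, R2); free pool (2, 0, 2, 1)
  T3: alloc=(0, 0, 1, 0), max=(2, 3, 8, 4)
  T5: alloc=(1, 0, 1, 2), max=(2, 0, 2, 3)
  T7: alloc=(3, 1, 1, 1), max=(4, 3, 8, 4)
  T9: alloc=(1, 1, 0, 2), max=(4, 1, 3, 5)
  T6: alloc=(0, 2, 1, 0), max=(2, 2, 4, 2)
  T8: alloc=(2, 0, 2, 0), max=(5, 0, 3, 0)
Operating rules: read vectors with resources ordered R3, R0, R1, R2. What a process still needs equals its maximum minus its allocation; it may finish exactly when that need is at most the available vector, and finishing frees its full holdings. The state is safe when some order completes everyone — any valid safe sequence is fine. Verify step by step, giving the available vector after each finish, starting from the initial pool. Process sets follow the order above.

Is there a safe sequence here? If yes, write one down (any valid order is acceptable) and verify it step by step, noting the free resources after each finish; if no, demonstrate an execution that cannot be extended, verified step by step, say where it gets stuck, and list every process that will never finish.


UNSAFE.
Key observation: T5, T9, T6, T8 can finish, but then (6, 3, 6, 5) is all there is, and the blocked group's R1 demands exceed it.
Going as far as possible: T5, T9, T6, T8; after that, nothing fits. Check, step by step:
  pool = (2, 0, 2, 1)
  T5: need (1, 0, 1, 1) fits (2, 0, 2, 1); releases (1, 0, 1, 2), pool now (3, 0, 3, 3)
  T9: need (3, 0, 3, 3) fits (3, 0, 3, 3); releases (1, 1, 0, 2), pool now (4, 1, 3, 5)
  T6: need (2, 0, 3, 2) fits (4, 1, 3, 5); releases (0, 2, 1, 0), pool now (4, 3, 4, 5)
  T8: need (3, 0, 1, 0) fits (4, 3, 4, 5); releases (2, 0, 2, 0), pool now (6, 3, 6, 5)
  blocked: T3 wants (2, 3, 7, 4), pool (6, 3, 6, 5) — not enough R1
  blocked: T7 wants (1, 2, 7, 3), pool (6, 3, 6, 5) — not enough R1
Permanently blocked: T3 and T7.


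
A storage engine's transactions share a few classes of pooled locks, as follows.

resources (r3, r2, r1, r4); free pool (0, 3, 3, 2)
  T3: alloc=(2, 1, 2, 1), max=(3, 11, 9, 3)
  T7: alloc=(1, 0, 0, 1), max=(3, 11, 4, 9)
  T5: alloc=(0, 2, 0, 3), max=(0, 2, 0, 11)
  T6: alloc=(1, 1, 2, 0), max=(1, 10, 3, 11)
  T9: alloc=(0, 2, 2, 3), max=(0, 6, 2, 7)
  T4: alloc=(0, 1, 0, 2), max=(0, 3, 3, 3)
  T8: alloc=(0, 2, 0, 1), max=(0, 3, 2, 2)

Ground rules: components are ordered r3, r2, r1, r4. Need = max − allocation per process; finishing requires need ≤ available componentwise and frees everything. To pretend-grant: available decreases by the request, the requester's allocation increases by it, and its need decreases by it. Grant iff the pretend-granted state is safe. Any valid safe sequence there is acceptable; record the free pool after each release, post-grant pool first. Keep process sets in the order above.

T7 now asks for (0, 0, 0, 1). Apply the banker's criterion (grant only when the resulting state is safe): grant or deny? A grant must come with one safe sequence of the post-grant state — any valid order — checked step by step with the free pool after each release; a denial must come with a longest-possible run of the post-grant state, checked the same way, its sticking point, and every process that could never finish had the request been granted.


DENY — the pretend-granted state is unsafe.
Key observation: after T8, T4, T9 the pool peaks at (0, 8, 5, 7), and each blocked process is short somewhere: T3 on r3, r2, r1; T7 on r3, r2; T5 on r4; T6 on r2, r4.
On the post-grant state, T8, T4, T9 is a maximal run — nothing extends it. Step-by-step check:
  pool = (0, 3, 3, 1)
  T8 needs (0, 1, 2, 1) <= (0, 3, 3, 1) -> finishes; pool += (0, 2, 0, 1) = (0, 5, 3, 2)
  T4 needs (0, 2, 3, 1) <= (0, 5, 3, 2) -> finishes; pool += (0, 1, 0, 2) = (0, 6, 3, 4)
  T9 needs (0, 4, 0, 4) <= (0, 6, 3, 4) -> finishes; pool += (0, 2, 2, 3) = (0, 8, 5, 7)
  T3 cannot run: need (1, 10, 7, 2) vs free (0, 8, 5, 7) (insufficient r3, r2 and r1)
  T7 cannot run: need (2, 11, 4, 7) vs free (0, 8, 5, 7) (insufficient r3 and r2)
  T5 cannot run: need (0, 0, 0, 8) vs free (0, 8, 5, 7) (insufficient r4)
  T6 cannot run: need (0, 9, 1, 11) vs free (0, 8, 5, 7) (insufficient r2 and r4)
Had the request been granted, T3, T7, T5 and T6 could never finish.


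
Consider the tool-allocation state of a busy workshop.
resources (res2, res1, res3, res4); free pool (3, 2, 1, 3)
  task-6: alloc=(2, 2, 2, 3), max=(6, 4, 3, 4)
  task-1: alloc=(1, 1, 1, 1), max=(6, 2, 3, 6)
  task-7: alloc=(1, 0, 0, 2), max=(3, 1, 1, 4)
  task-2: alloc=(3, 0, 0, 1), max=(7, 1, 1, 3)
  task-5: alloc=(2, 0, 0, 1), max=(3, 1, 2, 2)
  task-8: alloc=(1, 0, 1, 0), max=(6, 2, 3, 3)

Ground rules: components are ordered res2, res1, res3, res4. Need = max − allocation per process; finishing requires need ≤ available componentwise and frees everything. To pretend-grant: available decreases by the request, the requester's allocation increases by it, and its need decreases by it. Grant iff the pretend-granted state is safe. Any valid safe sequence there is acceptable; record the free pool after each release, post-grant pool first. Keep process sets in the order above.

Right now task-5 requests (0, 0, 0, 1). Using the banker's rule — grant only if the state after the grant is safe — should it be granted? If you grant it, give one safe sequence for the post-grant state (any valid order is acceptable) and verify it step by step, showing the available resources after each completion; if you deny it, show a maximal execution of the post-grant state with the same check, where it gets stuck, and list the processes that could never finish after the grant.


GRANT: granting preserves safety; a valid post-grant sequence is task-7, task-6, task-5, task-2, task-8, task-1.
Key observation: the grant leaves (3, 2, 1, 2) free — enough for task-7, whose release restarts the cascade.
Check on the post-grant state, step by step:
  pool = (3, 2, 1, 2)
  task-7 needs (2, 1, 1, 2) <= (3, 2, 1, 2) -> finishes; pool += (1, 0, 0, 2) = (4, 2, 1, 4)
  task-6 needs (4, 2, 1, 1) <= (4, 2, 1, 4) -> finishes; pool += (2, 2, 2, 3) = (6, 4, 3, 7)
  task-5 needs (1, 1, 2, 0) <= (6, 4, 3, 7) -> finishes; pool += (2, 0, 0, 2) = (8, 4, 3, 9)
  task-2 needs (4, 1, 1, 2) <= (8, 4, 3, 9) -> finishes; pool += (3, 0, 0, 1) = (11, 4, 3, 10)
  task-8 needs (5, 2, 2, 3) <= (11, 4, 3, 10) -> finishes; pool += (1, 0, 1, 0) = (12, 4, 4, 10)
  task-1 needs (5, 1, 2, 5) <= (12, 4, 4, 10) -> finishes; pool += (1, 1, 1, 1) = (13, 5, 5, 11)


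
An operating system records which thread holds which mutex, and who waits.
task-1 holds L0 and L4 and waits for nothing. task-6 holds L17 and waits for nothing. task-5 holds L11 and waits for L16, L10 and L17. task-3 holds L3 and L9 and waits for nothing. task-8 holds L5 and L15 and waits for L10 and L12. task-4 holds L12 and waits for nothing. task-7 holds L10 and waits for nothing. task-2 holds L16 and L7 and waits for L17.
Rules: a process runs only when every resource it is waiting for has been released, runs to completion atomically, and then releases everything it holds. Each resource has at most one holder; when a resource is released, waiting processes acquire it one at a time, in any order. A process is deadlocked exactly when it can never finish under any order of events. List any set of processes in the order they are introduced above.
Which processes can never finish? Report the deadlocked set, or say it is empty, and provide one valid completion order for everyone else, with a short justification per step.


Nothing here is deadlocked.
Key observation: the wait relation is loop-free; peeling off processes with no waits unwinds the whole state.
One completion order for the rest: task-6, task-7, task-4, task-2, task-1, task-5, task-3, task-8.
Walking it through:
  task-6: no waits; runs immediately, freeing L17
  task-7: no waits; runs immediately, freeing L10
  task-4: no waits; runs immediately, freeing L12
  task-2: everything it awaited (L17) is free; runs, freeing L16 and L7
  task-1: no waits; runs immediately, freeing L0 and L4
  task-5: everything it awaited (L16, L10 and L17) is free; runs, freeing L11
  task-3: no waits; runs immediately, freeing L3 and L9
  task-8: everything it awaited (L10 and L12) is free; runs, freeing L5 and L15


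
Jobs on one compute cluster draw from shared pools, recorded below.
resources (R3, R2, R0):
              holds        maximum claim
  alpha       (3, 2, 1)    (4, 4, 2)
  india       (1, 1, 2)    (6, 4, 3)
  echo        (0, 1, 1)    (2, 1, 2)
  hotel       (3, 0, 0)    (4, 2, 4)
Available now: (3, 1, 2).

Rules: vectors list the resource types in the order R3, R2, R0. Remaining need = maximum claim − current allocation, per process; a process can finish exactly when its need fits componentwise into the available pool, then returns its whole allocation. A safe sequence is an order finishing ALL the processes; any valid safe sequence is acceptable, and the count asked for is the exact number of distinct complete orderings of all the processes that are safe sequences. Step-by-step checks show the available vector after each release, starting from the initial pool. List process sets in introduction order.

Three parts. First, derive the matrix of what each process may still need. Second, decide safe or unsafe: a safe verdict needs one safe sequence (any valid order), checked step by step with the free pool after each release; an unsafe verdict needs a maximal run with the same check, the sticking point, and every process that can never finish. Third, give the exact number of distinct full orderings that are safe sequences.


(1) Outstanding need per process (order R3, R2, R0):
  alpha: (1, 2, 1)
  india: (5, 3, 1)
  echo: (2, 0, 1)
  hotel: (1, 2, 4)
(2) The state is SAFE; one workable sequence: echo, alpha, hotel, india.
Key observation: at alpha the run first touches a limit — (1, 2, 1) against (3, 2, 3), exact on a resource it actually requests.
Walking it through:
  pool = (3, 1, 2)
  run echo (needs (2, 0, 1), free (3, 1, 2)); after release of (0, 1, 1) the pool is (3, 2, 3)
  run alpha (needs (1, 2, 1), free (3, 2, 3)); after release of (3, 2, 1) the pool is (6, 4, 4)
  run hotel (needs (1, 2, 4), free (6, 4, 4)); after release of (3, 0, 0) the pool is (9, 4, 4)
  run india (needs (5, 3, 1), free (9, 4, 4)); after release of (1, 1, 2) the pool is (10, 5, 6)
(3) Precisely 2 of the possible complete orderings are safe sequences.


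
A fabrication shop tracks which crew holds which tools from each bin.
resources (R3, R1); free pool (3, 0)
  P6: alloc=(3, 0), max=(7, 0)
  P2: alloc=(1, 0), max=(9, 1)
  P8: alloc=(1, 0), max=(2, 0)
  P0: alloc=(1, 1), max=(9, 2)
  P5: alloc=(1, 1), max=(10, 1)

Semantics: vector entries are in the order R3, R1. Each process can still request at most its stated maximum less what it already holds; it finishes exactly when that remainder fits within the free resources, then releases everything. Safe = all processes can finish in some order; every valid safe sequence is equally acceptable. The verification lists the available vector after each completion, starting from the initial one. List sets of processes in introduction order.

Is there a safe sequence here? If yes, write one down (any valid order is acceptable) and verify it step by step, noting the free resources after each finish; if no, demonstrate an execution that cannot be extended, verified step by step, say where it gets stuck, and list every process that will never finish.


The state is UNSAFE.
Key observation: the pool after P8, P6 is (7, 0); every surviving request exceeds it in R3, so progress ends there.
Going as far as possible: P8, P6; after that, nothing fits. Walking it through:
  pool = (3, 0)
  P8 needs (1, 0) <= (3, 0) -> finishes; pool += (1, 0) = (4, 0)
  P6 needs (4, 0) <= (4, 0) -> finishes; pool += (3, 0) = (7, 0)
  P2 still needs (8, 1) but only (7, 0) is free — short on R3 and R1
  P0 still needs (8, 1) but only (7, 0) is free — short on R3 and R1
  P5 still needs (9, 0) but only (7, 0) is free — short on R3
Never able to finish: P2, P0 and P5.


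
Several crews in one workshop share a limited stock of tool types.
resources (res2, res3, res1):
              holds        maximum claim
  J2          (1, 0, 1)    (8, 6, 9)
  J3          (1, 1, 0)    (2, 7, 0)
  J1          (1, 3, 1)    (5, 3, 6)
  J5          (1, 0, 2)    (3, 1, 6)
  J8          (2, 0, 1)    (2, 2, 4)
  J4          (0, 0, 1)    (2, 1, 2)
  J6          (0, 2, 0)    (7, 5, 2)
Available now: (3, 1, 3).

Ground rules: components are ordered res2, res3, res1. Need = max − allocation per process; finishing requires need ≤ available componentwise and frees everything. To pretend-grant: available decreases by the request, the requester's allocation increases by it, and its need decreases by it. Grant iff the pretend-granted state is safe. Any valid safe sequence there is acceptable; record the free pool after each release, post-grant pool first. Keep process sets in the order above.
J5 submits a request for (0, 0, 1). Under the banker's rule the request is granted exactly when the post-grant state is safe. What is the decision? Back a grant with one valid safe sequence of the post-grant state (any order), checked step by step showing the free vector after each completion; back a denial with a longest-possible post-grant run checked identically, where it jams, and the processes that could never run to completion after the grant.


GRANT — the state after the grant stays safe, e.g. via J4, J5, J1, J8, J6, J2, J3.
Key observation: even at the reduced pool (3, 1, 2), J4 fits immediately, so safety survives the grant.
Check on the post-grant state, step by step:
  pool = (3, 1, 2)
  J4: need (2, 1, 1) fits (3, 1, 2); releases (0, 0, 1), pool now (3, 1, 3)
  J5: need (2, 1, 3) fits (3, 1, 3); releases (1, 0, 3), pool now (4, 1, 6)
  J1: need (4, 0, 5) fits (4, 1, 6); releases (1, 3, 1), pool now (5, 4, 7)
  J8: need (0, 2, 3) fits (5, 4, 7); releases (2, 0, 1), pool now (7, 4, 8)
  J6: need (7, 3, 2) fits (7, 4, 8); releases (0, 2, 0), pool now (7, 6, 8)
  J2: need (7, 6, 8) fits (7, 6, 8); releases (1, 0, 1), pool now (8, 6, 9)
  J3: need (1, 6, 0) fits (8, 6, 9); releases (1, 1, 0), pool now (9, 7, 9)


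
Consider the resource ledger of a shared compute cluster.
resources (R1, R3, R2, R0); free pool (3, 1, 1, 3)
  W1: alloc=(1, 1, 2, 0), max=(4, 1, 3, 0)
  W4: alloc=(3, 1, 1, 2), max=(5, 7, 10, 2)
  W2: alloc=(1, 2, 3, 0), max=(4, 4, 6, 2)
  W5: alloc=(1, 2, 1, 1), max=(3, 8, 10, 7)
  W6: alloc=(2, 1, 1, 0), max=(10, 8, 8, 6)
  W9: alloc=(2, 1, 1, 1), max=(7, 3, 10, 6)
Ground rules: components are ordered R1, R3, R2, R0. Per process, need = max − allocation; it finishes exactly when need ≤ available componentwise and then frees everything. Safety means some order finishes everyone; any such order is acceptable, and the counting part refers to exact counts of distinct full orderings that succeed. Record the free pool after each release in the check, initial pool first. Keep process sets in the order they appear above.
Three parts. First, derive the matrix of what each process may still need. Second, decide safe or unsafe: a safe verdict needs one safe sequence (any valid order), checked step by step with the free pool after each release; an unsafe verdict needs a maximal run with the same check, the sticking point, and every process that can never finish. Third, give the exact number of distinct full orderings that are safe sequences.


(1) Need matrix, components ordered R1, R3, R2, R0:
  W1: (3, 0, 1, 0)
  W4: (2, 6, 9, 0)
  W2: (3, 2, 3, 2)
  W5: (2, 6, 9, 6)
  W6: (8, 7, 7, 6)
  W9: (5, 2, 9, 5)
(2) The state is UNSAFE.
Key observation: even finishing W1, W2 leaves just (5, 4, 6, 3) free — too little R2 for any of the remaining processes.
The run W1, W2 cannot be extended any further. Verifying each step:
  pool = (3, 1, 1, 3)
  W1 needs (3, 0, 1, 0) <= (3, 1, 1, 3) -> finishes; pool += (1, 1, 2, 0) = (4, 2, 3, 3)
  W2 needs (3, 2, 3, 2) <= (4, 2, 3, 3) -> finishes; pool += (1, 2, 3, 0) = (5, 4, 6, 3)
  W4 cannot run: need (2, 6, 9, 0) vs free (5, 4, 6, 3) (insufficient R3 and R2)
  W5 cannot run: need (2, 6, 9, 6) vs free (5, 4, 6, 3) (insufficient R3, R2 and R0)
  W6 cannot run: need (8, 7, 7, 6) vs free (5, 4, 6, 3) (insufficient R1, R3, R2 and R0)
  W9 cannot run: need (5, 2, 9, 5) vs free (5, 4, 6, 3) (insufficient R2 and R0)
Never able to finish: W4, W5, W6 and W9.
(3) Precisely 0 of the possible complete orderings are safe sequences.


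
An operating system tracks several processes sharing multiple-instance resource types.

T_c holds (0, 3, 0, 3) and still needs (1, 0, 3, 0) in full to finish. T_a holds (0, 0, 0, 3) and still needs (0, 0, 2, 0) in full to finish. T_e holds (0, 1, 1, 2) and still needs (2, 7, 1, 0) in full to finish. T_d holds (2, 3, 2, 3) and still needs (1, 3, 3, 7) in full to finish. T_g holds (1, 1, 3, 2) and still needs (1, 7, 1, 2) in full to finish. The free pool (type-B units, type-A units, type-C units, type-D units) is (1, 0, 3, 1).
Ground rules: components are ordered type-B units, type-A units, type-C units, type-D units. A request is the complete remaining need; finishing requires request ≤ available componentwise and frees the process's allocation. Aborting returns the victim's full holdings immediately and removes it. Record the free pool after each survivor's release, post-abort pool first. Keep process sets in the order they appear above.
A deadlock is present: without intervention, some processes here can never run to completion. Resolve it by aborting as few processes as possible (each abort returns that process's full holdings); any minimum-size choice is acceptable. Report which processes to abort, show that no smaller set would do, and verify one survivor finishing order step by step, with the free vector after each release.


The answer: abort T_g.
Key observation: no ordering could ever have run T_e before the abort of T_g; with (1, 1, 3, 2) back in the pool it fits at step 4.
Why nothing smaller works: aborting no one leaves the state deadlocked as given.
Survivors finish in the order: T_a, T_c, T_d, T_e. Walking it through (pool after the aborts first):
  pool = (2, 1, 6, 3)
  T_a needs (0, 0, 2, 0) <= (2, 1, 6, 3) -> finishes; pool += (0, 0, 0, 3) = (2, 1, 6, 6)
  T_c needs (1, 0, 3, 0) <= (2, 1, 6, 6) -> finishes; pool += (0, 3, 0, 3) = (2, 4, 6, 9)
  T_d needs (1, 3, 3, 7) <= (2, 4, 6, 9) -> finishes; pool += (2, 3, 2, 3) = (4, 7, 8, 12)
  T_e needs (2, 7, 1, 0) <= (4, 7, 8, 12) -> finishes; pool += (0, 1, 1, 2) = (4, 8, 9, 14)


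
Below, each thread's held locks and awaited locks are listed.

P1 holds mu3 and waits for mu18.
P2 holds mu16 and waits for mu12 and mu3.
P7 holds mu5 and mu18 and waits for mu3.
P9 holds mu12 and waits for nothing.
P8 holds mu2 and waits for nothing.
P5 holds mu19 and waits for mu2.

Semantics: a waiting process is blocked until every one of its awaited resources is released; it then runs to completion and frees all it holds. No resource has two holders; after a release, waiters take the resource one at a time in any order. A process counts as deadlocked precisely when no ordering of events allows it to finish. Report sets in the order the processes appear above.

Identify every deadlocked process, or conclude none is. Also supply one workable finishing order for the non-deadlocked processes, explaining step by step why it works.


Deadlocked set: P1, P2 and P7.
Key observation: the loop P1 -> P7 -> P1 blocks itself forever; P2 waits into the deadlock from upstream.
The rest can finish in the order P8, P9, P5.
Walking it through:
  P8: no waits; runs immediately, freeing mu2
  P9: no waits; runs immediately, freeing mu12
  P5: everything it awaited (mu2) is free; runs, freeing mu19


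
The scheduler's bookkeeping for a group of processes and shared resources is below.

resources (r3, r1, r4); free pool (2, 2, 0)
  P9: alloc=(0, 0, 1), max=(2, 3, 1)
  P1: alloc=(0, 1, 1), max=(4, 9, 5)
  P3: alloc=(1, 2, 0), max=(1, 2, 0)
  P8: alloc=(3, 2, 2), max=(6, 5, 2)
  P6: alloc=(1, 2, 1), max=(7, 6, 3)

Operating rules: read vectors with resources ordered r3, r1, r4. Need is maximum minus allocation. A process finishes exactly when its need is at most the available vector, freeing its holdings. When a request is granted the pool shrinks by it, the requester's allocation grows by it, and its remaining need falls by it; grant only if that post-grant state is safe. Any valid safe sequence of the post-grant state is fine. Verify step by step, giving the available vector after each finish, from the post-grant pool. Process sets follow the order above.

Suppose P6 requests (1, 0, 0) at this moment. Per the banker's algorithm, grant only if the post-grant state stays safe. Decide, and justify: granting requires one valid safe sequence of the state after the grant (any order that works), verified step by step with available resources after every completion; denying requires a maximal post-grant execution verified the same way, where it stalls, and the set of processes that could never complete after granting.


DENY: after the grant no complete ordering would exist.
Key observation: no order helps: past P3, P9, the free pool tops out at (2, 4, 1), below what each blocked process needs in r3.
On the post-grant state, P3, P9 is a maximal run — nothing extends it. Verifying each step:
  pool = (1, 2, 0)
  P3 needs (0, 0, 0) <= (1, 2, 0) -> finishes; pool += (1, 2, 0) = (2, 4, 0)
  P9 needs (2, 3, 0) <= (2, 4, 0) -> finishes; pool += (0, 0, 1) = (2, 4, 1)
  blocked: P1 wants (4, 8, 4), pool (2, 4, 1) — not enough r3, r1 and r4
  blocked: P8 wants (3, 3, 0), pool (2, 4, 1) — not enough r3
  blocked: P6 wants (5, 4, 2), pool (2, 4, 1) — not enough r3 and r4
Post-grant, the permanently blocked set is P1, P8 and P6.


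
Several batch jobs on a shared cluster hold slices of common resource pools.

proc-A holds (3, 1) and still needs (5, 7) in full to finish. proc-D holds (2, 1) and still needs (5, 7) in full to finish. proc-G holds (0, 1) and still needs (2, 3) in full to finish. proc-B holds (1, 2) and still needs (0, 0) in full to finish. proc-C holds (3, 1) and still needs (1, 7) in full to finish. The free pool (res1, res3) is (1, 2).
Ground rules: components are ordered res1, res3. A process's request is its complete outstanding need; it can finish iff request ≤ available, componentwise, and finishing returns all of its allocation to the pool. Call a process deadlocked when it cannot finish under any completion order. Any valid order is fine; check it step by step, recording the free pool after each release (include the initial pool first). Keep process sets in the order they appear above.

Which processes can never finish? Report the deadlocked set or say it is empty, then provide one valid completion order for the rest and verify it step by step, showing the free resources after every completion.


Deadlocked set: proc-A, proc-D and proc-C.
Key observation: no order helps: past proc-B, proc-G, the free pool tops out at (2, 5), below what each blocked process needs in res3.
A valid finishing order for the others: proc-B, proc-G. Walking it through:
  pool = (1, 2)
  proc-B: need (0, 0) fits (1, 2); releases (1, 2), pool now (2, 4)
  proc-G: need (2, 3) fits (2, 4); releases (0, 1), pool now (2, 5)
None of the blocked processes ever fits:
  proc-A still needs (5, 7) but only (2, 5) is free — short on res1 and res3
  proc-D still needs (5, 7) but only (2, 5) is free — short on res1 and res3
  proc-C still needs (1, 7) but only (2, 5) is free — short on res3


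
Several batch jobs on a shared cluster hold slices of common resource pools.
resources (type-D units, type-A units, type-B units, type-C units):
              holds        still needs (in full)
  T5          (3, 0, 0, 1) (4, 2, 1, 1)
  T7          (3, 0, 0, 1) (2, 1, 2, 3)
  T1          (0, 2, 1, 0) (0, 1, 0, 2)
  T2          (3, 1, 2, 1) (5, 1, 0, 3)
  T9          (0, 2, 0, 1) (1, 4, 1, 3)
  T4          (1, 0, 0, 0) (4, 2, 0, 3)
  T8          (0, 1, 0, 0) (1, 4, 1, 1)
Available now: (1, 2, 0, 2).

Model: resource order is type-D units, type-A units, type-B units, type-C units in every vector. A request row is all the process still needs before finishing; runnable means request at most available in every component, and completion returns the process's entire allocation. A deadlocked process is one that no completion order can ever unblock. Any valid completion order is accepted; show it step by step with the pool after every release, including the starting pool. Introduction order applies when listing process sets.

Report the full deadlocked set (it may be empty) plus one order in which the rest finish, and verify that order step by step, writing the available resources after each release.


Deadlocked set: T5, T7, T2, T9 and T4.
Key observation: after T1, T8 the pool peaks at (1, 5, 1, 2), and each blocked process is short somewhere: T5 on type-D units; T7 on type-D units, type-B units, type-C units; T2 on type-D units, type-C units; T9 on type-C units; T4 on type-D units, type-C units.
A valid finishing order for the others: T1, T8. Walking it through:
  pool = (1, 2, 0, 2)
  run T1 (needs (0, 1, 0, 2), free (1, 2, 0, 2)); after release of (0, 2, 1, 0) the pool is (1, 4, 1, 2)
  run T8 (needs (1, 4, 1, 1), free (1, 4, 1, 2)); after release of (0, 1, 0, 0) the pool is (1, 5, 1, 2)
The stuck group stays short no matter what:
  blocked: T5 wants (4, 2, 1, 1), pool (1, 5, 1, 2) — not enough type-D units
  blocked: T7 wants (2, 1, 2, 3), pool (1, 5, 1, 2) — not enough type-D units, type-B units and type-C units
  blocked: T2 wants (5, 1, 0, 3), pool (1, 5, 1, 2) — not enough type-D units and type-C units
  blocked: T9 wants (1, 4, 1, 3), pool (1, 5, 1, 2) — not enough type-C units
  blocked: T4 wants (4, 2, 0, 3), pool (1, 5, 1, 2) — not enough type-D units and type-C units


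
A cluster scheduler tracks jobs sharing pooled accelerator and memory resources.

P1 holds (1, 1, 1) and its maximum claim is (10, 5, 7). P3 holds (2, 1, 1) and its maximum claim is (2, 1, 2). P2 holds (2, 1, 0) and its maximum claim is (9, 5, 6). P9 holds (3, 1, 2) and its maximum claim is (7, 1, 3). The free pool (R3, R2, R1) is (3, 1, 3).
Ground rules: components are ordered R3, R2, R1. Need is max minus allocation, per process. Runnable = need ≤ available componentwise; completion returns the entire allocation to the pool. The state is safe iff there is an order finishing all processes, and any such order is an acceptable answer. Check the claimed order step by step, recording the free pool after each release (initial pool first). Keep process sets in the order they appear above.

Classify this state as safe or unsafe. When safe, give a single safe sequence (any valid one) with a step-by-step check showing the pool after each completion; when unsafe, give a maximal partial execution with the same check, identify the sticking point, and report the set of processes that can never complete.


The state is UNSAFE.
Key observation: even finishing P3, P9 leaves just (8, 3, 6) free — too little R2 for any of the remaining processes.
The run P3, P9 cannot be extended any further. Verifying each step:
  pool = (3, 1, 3)
  P3 needs (0, 0, 1) <= (3, 1, 3) -> finishes; pool += (2, 1, 1) = (5, 2, 4)
  P9 needs (4, 0, 1) <= (5, 2, 4) -> finishes; pool += (3, 1, 2) = (8, 3, 6)
  P1 still needs (9, 4, 6) but only (8, 3, 6) is free — short on R3 and R2
  P2 still needs (7, 4, 6) but only (8, 3, 6) is free — short on R2
Permanently blocked: P1 and P2.


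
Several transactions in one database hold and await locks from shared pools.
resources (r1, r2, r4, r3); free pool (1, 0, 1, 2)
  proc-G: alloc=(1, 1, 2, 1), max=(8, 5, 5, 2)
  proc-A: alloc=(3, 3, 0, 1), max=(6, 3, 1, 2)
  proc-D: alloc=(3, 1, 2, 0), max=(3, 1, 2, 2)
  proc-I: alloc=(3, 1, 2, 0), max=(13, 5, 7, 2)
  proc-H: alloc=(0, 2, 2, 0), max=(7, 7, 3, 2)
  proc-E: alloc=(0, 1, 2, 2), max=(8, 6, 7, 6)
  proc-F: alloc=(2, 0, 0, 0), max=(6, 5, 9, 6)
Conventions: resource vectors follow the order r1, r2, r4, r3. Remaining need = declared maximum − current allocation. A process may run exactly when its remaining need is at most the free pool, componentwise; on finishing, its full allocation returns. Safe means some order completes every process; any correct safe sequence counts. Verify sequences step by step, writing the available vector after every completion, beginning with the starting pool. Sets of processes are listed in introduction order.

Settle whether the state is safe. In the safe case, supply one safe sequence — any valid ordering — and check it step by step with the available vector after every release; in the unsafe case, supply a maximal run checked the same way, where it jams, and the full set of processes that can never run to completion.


SAFE — a valid safe sequence is proc-D, proc-A, proc-G, proc-H, proc-E, proc-F, proc-I.
Key observation: reading the order forward, proc-D is the first process whose need (0, 0, 0, 2) meets the free pool (1, 0, 1, 2) exactly on a resource it requests.
Walking it through:
  pool = (1, 0, 1, 2)
  run proc-D (needs (0, 0, 0, 2), free (1, 0, 1, 2)); after release of (3, 1, 2, 0) the pool is (4, 1, 3, 2)
  run proc-A (needs (3, 0, 1, 1), free (4, 1, 3, 2)); after release of (3, 3, 0, 1) the pool is (7, 4, 3, 3)
  run proc-G (needs (7, 4, 3, 1), free (7, 4, 3, 3)); after release of (1, 1, 2, 1) the pool is (8, 5, 5, 4)
  run proc-H (needs (7, 5, 1, 2), free (8, 5, 5, 4)); after release of (0, 2, 2, 0) the pool is (8, 7, 7, 4)
  run proc-E (needs (8, 5, 5, 4), free (8, 7, 7, 4)); after release of (0, 1, 2, 2) the pool is (8, 8, 9, 6)
  run proc-F (needs (4, 5, 9, 6), free (8, 8, 9, 6)); after release of (2, 0, 0, 0) the pool is (10, 8, 9, 6)
  run proc-I (needs (10, 4, 5, 2), free (10, 8, 9, 6)); after release of (3, 1, 2, 0) the pool is (13, 9, 11, 6)


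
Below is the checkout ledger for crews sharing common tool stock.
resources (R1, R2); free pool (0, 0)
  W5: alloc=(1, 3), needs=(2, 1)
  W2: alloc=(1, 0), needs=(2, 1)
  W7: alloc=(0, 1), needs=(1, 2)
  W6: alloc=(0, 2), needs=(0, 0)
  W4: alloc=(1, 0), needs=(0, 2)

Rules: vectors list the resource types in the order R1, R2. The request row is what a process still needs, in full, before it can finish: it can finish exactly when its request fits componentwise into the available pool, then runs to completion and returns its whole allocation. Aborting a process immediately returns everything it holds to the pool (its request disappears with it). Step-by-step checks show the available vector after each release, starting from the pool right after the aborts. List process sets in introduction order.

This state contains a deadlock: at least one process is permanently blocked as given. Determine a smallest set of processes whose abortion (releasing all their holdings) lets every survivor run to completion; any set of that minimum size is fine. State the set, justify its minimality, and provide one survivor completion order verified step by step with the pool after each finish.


The answer: abort W5.
Key observation: the returned (1, 3) from W5 is what brings W2 — unrunnable before, under any order — into play at step 2.
No smaller set exists: with zero aborts the deadlock remains.
One survivor order: W4, W2, W7, W6. Check, step by step (post-abort pool first):
  pool = (1, 3)
  W4 needs (0, 2) <= (1, 3) -> finishes; pool += (1, 0) = (2, 3)
  W2 needs (2, 1) <= (2, 3) -> finishes; pool += (1, 0) = (3, 3)
  W7 needs (1, 2) <= (3, 3) -> finishes; pool += (0, 1) = (3, 4)
  W6 needs (0, 0) <= (3, 4) -> finishes; pool += (0, 2) = (3, 6)


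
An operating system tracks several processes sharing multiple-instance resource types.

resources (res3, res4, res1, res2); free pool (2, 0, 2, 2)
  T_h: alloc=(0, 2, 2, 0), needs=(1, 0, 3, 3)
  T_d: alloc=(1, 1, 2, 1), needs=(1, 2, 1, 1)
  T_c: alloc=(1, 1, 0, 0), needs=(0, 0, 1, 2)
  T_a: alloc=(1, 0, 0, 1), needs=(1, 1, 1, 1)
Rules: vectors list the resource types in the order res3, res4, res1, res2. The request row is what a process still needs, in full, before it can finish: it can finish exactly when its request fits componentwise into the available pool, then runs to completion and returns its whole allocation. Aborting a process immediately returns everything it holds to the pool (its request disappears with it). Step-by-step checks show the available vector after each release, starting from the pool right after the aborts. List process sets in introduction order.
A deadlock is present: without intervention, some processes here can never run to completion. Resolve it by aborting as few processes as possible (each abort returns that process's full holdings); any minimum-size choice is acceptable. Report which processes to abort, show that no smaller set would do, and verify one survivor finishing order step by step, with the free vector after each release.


Minimum abort set: T_h.
Key observation: T_d was stuck for good until T_h gave back (0, 2, 2, 0); in the order shown it finishes at step 3.
Minimality: the empty abort set fails — the state is deadlocked as it stands.
Survivors finish in the order: T_c, T_a, T_d. Verifying each step (pool after the aborts first):
  pool = (2, 2, 4, 2)
  run T_c (needs (0, 0, 1, 2), free (2, 2, 4, 2)); after release of (1, 1, 0, 0) the pool is (3, 3, 4, 2)
  run T_a (needs (1, 1, 1, 1), free (3, 3, 4, 2)); after release of (1, 0, 0, 1) the pool is (4, 3, 4, 3)
  run T_d (needs (1, 2, 1, 1), free (4, 3, 4, 3)); after release of (1, 1, 2, 1) the pool is (5, 4, 6, 4)


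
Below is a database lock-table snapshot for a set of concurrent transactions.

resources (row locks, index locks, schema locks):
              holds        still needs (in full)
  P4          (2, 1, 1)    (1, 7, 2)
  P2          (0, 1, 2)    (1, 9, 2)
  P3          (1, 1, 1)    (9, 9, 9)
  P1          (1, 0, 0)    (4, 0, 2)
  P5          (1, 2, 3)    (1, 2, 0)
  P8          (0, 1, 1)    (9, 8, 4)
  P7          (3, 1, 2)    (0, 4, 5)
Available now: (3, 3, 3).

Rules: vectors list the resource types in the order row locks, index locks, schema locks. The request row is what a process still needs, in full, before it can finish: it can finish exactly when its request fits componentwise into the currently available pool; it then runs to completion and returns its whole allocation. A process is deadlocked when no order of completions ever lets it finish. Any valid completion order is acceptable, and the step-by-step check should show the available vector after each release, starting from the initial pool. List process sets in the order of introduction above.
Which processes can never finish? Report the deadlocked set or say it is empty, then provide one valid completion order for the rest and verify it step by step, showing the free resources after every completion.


Deadlocked: P4, P2, P3 and P8.
Key observation: P5, P7, P1 can finish, but then (8, 6, 8) is all there is, and the blocked group's index locks demands exceed it.
A valid finishing order for the others: P5, P7, P1. Step-by-step check:
  pool = (3, 3, 3)
  run P5 (needs (1, 2, 0), free (3, 3, 3)); after release of (1, 2, 3) the pool is (4, 5, 6)
  run P7 (needs (0, 4, 5), free (4, 5, 6)); after release of (3, 1, 2) the pool is (7, 6, 8)
  run P1 (needs (4, 0, 2), free (7, 6, 8)); after release of (1, 0, 0) the pool is (8, 6, 8)
The stuck group stays short no matter what:
  P4 still needs (1, 7, 2) but only (8, 6, 8) is free — short on index locks
  P2 still needs (1, 9, 2) but only (8, 6, 8) is free — short on index locks
  P3 still needs (9, 9, 9) but only (8, 6, 8) is free — short on row locks, index locks and schema locks
  P8 still needs (9, 8, 4) but only (8, 6, 8) is free — short on row locks and index locks
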